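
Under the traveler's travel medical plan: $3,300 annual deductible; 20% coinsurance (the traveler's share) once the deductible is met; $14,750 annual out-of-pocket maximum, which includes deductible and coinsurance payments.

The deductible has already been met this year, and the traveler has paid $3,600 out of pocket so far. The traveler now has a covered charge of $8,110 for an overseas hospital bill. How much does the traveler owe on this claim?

$1,622

With the deductible met, the entire $8,110 is subject to coinsurance.
Coinsurance: $8,110 × 20% = $1,622.
Cumulative spending $3,600 + $1,622 = $5,222 stays under the $14,750 maximum.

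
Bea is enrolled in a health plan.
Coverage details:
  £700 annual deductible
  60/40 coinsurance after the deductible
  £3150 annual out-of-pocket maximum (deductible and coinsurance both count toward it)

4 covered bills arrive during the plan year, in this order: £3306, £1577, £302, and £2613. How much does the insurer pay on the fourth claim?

£1957

Claim 1 (£3306): £700 to deductible, leaving £2606; coinsurance £2606 × 40% = £1042.40. Patient owes £1742.40 (running OOP £1742.40). Plan pays £3306 − £1742.40 = £1563.60.
Claim 2 (£1577): deductible met; 40% of £1577 = £630.80. Patient owes £630.80 (running OOP £2373.20). Plan pays £1577 − £630.80 = £946.20.
Claim 3 (£302): deductible already satisfied, so patient's share is 40% × £302 = £120.80. Patient owes £120.80 (running OOP £2494). Plan pays £302 − £120.80 = £181.20.
Claim 4 (£2613): 40% coinsurance on £2613 = £1045.20. Adding that to £2494 gives £3539.20, past the £3150 cap; patient pays only £3150 − £2494 = £656. Plan pays £2613 − £656 = £1957.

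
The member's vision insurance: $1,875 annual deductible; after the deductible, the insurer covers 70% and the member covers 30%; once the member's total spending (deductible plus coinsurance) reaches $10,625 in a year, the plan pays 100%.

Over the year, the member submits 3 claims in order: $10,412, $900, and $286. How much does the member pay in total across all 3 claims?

#1 ($10,412): $1,875 to deductible, leaving $8,537; coinsurance $8,537 × 30% = $2,561.10. Member pays $4,436.10; OOP now $4,436.10.
#2 ($900): deductible already satisfied, so member's share is 30% × $900 = $270. Member pays $270; OOP now $4,706.10.
#3 ($286): deductible met; 30% of $286 = $85.80. Cost to member: $85.80. OOP to date $4,791.90.
Total paid by the member: $4,436.10 + $270 + $85.80 = $4,791.90.

$4,791.90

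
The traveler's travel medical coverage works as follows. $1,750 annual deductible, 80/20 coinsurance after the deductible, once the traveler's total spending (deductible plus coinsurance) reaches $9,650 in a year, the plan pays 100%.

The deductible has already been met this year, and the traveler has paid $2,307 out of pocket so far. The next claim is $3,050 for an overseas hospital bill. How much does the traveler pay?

The deductible is already satisfied, so the full bill goes to coinsurance.
Traveler's 20% share of $3,050 is $610.
Total out-of-pocket so far would be $2,307 + $610 = $2,917, below the $9,650 cap — no reduction.

$610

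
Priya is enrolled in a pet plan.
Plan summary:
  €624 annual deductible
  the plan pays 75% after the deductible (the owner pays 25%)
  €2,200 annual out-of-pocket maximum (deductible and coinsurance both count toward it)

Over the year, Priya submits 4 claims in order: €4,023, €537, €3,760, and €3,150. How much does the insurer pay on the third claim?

€3,168

Bill 1, €4,023: €624 finishes the deductible; €3,399 goes to coinsurance; coinsurance €3,399 × 25% = €849.75. Cost to owner: €1,473.75. OOP to date €1,473.75. Plan pays €4,023 − €1,473.75 = €2,549.25.
Bill 2, €537: deductible already satisfied, so owner's share is 25% × €537 = €134.25. Owner owes €134.25 (running OOP €1,608). Insurer: €537 − €134.25 = €402.75.
Bill 3, €3,760: deductible already satisfied, so owner's share is 25% × €3,760 = €940. OOP would hit €2,548 > €2,200, so the cap limits the owner to €2,200 − €1,608 = €592. Insurer: €3,760 − €592 = €3,168.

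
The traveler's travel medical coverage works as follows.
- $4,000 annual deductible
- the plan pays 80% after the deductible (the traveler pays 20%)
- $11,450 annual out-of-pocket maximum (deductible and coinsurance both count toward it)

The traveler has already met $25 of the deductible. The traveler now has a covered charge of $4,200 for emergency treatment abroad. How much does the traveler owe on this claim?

Remaining deductible: $4,000 − $25 = $3,975.
The remaining $225 (= $4,200 − $3,975) moves to coinsurance.
20% of $225 = $45 falls to the traveler.
That puts the traveler's cost at $3,975 + $45 = $4,020 before any cap.
Cumulative spending $25 + $4,020 = $4,045 stays under the $11,450 maximum.

$4,020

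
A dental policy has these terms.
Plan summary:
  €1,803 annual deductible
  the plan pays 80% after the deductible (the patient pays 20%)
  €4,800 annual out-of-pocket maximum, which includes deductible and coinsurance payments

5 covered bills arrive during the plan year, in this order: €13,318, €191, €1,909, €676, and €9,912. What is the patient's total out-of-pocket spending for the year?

Claim 1 (€13,318): €1,803 finishes the deductible; €11,515 goes to coinsurance; 20% of €11,515 = €2,303. Patient pays €4,106; OOP now €4,106.
Claim 2 (€191): deductible already satisfied, so patient's share is 20% × €191 = €38.20. Cost to patient: €38.20. OOP to date €4,144.20.
Claim 3 (€1,909): deductible already satisfied, so patient's share is 20% × €1,909 = €381.80. Patient owes €381.80 (running OOP €4,526).
Claim 4 (€676): deductible met; 20% of €676 = €135.20. Patient pays €135.20; OOP now €4,661.20.
Claim 5 (€9,912): deductible met; 20% of €9,912 = €1,982.40. OOP would hit €6,643.60 > €4,800, so the cap limits the patient to €4,800 − €4,661.20 = €138.80.
Summing the patient's payments: €4,106 + €38.20 + €381.80 + €135.20 + €138.80 = €4,800.

€4,800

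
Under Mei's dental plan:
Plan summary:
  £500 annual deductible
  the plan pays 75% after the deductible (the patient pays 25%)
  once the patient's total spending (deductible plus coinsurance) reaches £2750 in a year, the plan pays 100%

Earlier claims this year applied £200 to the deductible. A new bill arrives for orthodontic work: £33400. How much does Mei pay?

£200 of the £500 deductible is already met, leaving £300.
After the £300 deductible portion, £33400 − £300 = £33100 is subject to coinsurance.
Patient's 25% share of £33100 is £8275.
That puts the patient's cost at £300 + £8275 = £8575 before any cap.
Year-to-date out-of-pocket would reach £200 + £8575 = £8775, above the £2750 maximum, so the patient pays only £2750 − £200 = £2550.

£2550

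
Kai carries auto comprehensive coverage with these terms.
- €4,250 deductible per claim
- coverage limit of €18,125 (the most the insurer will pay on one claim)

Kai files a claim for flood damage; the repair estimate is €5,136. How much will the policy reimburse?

€886

After the deductible, €5,136 − €4,250 = €886 remains.
€886 ≤ €18,125, so the limit doesn't bind; insurer pays €886.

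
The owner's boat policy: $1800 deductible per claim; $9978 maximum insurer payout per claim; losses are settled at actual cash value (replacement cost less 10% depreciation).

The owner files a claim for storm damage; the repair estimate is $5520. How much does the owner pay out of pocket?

$2352

Depreciate 10%: the covered value is $5520 × 0.9 = $4968.
After the deductible, $4968 − $1800 = $3168 remains.
$3168 is within the $9978 limit, so the insurer pays $3168.
Out of pocket: $5520 − $3168 = $2352.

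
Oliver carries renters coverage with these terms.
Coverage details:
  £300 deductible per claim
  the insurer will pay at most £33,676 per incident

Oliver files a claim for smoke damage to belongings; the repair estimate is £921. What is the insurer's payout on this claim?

£621

Subtract the deductible: £921 − £300 = £621.
£621 is within the £33,676 limit, so the insurer pays £621.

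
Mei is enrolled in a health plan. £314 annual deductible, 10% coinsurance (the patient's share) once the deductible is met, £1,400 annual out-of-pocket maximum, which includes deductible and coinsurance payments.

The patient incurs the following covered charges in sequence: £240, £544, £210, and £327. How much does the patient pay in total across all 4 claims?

£414.70

Claim 1 — £240: entire amount goes to the deductible. Cost to patient: £240. OOP to date £240.
Claim 2 — £544: £74 finishes the deductible; £470 goes to coinsurance; 10% of £470 = £47. Patient owes £121 (running OOP £361).
Claim 3 — £210: 10% coinsurance on £210 = £21. Patient owes £21 (running OOP £382).
Claim 4 — £327: deductible already satisfied, so patient's share is 10% × £327 = £32.70. Cost to patient: £32.70. OOP to date £414.70.
Summing the patient's payments: £240 + £121 + £21 + £32.70 = £414.70.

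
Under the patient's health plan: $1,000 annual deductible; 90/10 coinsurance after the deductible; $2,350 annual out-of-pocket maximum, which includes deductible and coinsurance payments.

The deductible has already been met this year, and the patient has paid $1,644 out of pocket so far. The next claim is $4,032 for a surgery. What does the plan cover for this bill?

$3,628.80

The deductible is already satisfied, so the full bill goes to coinsurance.
Coinsurance: $4,032 × 10% = $403.20.
Total out-of-pocket so far would be $1,644 + $403.20 = $2,047.20, below the $2,350 cap — no reduction.
The plan picks up $4,032 − $403.20 = $3,628.80.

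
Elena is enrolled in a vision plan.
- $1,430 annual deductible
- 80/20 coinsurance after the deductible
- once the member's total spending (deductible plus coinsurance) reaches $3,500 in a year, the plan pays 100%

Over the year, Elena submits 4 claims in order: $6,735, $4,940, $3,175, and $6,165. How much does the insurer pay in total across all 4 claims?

$17,515

Bill 1, $6,735: deductible takes $1,430, $5,305 remains; member's 20% is $1,061. Member pays $2,491; OOP now $2,491. Plan pays $6,735 − $2,491 = $4,244.
Bill 2, $4,940: deductible already satisfied, so member's share is 20% × $4,940 = $988. Member owes $988 (running OOP $3,479). Plan pays $4,940 − $988 = $3,952.
Bill 3, $3,175: 20% coinsurance on $3,175 = $635. That would push OOP to $4,114, over the $3,500 cap, so member pays $3,500 − $3,479 = $21. Plan pays $3,175 − $21 = $3,154.
Bill 4, $6,165: deductible already satisfied, so member's share is 20% × $6,165 = $1,233. Adding that to $3,500 gives $4,733, past the $3,500 cap; member pays only $3,500 − $3,500 = $0. Plan pays $6,165 − $0 = $6,165.
Insurer total: $4,244 + $3,952 + $3,154 + $6,165 = $17,515.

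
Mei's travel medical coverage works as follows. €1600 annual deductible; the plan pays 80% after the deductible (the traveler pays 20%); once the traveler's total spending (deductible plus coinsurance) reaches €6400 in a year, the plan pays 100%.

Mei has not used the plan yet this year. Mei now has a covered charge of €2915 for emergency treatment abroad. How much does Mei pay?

The full €1600 deductible is still open; €1600 of this bill applies to it.
That leaves €2915 − €1600 = €1315 for coinsurance.
Traveler's 20% share of €1315 is €263.
Traveler responsibility before any cap: €1600 + €263 = €1863.
Cumulative spending €0 + €1863 = €1863 stays under the €6400 maximum.

€1863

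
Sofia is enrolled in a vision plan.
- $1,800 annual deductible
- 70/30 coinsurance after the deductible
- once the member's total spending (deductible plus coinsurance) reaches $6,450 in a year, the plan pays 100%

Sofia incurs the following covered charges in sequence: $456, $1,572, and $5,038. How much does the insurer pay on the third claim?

Claim 1 ($456): entire amount goes to the deductible. Cost to member: $456. OOP to date $456. Plan pays $456 − $456 = $0.
Claim 2 ($1,572): deductible takes $1,344, $228 remains; coinsurance $228 × 30% = $68.40. Member pays $1,412.40; OOP now $1,868.40. Plan pays $1,572 − $1,412.40 = $159.60.
Claim 3 ($5,038): 30% coinsurance on $5,038 = $1,511.40. Cost to member: $1,511.40. OOP to date $3,379.80. Plan pays $5,038 − $1,511.40 = $3,526.60.

$3,526.60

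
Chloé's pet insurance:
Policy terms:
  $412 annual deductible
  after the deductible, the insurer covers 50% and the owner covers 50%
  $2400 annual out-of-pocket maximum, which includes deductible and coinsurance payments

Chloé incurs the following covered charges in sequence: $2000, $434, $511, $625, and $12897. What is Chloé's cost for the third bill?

$255.50

#1 ($2000): deductible takes $412, $1588 remains; 50% of $1588 = $794. Cost to owner: $1206. OOP to date $1206.
#2 ($434): deductible met; 50% of $434 = $217. Owner pays $217; OOP now $1423.
#3 ($511): deductible met; 50% of $511 = $255.50. Owner owes $255.50 (running OOP $1678.50).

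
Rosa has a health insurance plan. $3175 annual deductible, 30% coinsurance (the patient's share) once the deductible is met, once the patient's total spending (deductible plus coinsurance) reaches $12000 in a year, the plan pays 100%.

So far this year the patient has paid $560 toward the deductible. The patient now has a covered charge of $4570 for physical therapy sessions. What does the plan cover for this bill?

Deductible still to meet: $3175 − $560 = $2615.
That leaves $4570 − $2615 = $1955 for coinsurance.
Patient's 30% share of $1955 is $586.50.
Patient responsibility before any cap: $2615 + $586.50 = $3201.50.
Cumulative spending $560 + $3201.50 = $3761.50 stays under the $12000 maximum.
Insurer pays the balance: $4570 − $3201.50 = $1368.50.

$1368.50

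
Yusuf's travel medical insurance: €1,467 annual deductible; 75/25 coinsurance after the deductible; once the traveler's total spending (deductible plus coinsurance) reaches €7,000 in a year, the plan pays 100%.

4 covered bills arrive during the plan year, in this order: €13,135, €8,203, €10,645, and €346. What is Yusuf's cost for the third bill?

€565.25

Claim 1 (€13,135): deductible takes €1,467, €11,668 remains; traveler's 25% is €2,917. Traveler owes €4,384 (running OOP €4,384).
Claim 2 (€8,203): deductible already satisfied, so traveler's share is 25% × €8,203 = €2,050.75. Traveler owes €2,050.75 (running OOP €6,434.75).
Claim 3 (€10,645): deductible met; 25% of €10,645 = €2,661.25. That would push OOP to €9,096, over the €7,000 cap, so traveler pays €7,000 − €6,434.75 = €565.25.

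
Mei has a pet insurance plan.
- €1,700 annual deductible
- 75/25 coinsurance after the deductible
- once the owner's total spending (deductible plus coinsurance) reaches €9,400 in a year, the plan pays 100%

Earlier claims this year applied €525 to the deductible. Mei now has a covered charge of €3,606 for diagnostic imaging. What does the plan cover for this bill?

€1,823.25

Remaining deductible: €1,700 − €525 = €1,175.
After the €1,175 deductible portion, €3,606 − €1,175 = €2,431 is subject to coinsurance.
Coinsurance: €2,431 × 25% = €607.75.
Owner responsibility before any cap: €1,175 + €607.75 = €1,782.75.
Total out-of-pocket so far would be €525 + €1,782.75 = €2,307.75, below the €9,400 cap — no reduction.
The insurer covers the remainder: €3,606 − €1,782.75 = €1,823.25.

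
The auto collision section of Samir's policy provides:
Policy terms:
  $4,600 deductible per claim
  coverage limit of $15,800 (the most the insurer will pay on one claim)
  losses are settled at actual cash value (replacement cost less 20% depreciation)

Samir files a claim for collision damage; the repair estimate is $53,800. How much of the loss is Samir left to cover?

Actual cash value after 20% depreciation: $53,800 × 80% = $43,040.
Subtract the deductible: $43,040 − $4,600 = $38,440.
$38,440 exceeds the $15,800 limit, so the insurer pays the limit: $15,800.
Driver's share is the uncovered remainder: $53,800 − $15,800 = $38,000.

$38,000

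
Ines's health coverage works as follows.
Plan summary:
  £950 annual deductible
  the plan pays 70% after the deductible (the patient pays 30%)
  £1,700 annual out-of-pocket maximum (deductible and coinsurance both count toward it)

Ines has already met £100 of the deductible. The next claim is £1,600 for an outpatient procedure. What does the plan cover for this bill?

£525

Deductible still to meet: £950 − £100 = £850.
The remaining £750 (= £1,600 − £850) moves to coinsurance.
30% of £750 = £225 falls to the patient.
That puts the patient's cost at £850 + £225 = £1,075 before any cap.
Year-to-date out-of-pocket becomes £100 + £1,075 = £1,175, still under the £1,700 maximum, so no cap applies.
Insurer pays the balance: £1,600 − £1,075 = £525.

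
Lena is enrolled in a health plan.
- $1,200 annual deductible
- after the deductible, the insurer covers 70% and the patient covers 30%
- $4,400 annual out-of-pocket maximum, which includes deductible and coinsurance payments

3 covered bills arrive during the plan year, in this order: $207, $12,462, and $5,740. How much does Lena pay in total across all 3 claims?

$4,400

#1 ($207): all of it applies to the deductible. Patient pays $207; OOP now $207.
#2 ($12,462): deductible takes $993, $11,469 remains; patient's 30% is $3,440.70. Deductible plus coinsurance: $993 + $3,440.70 = $4,433.70. Adding that to $207 gives $4,640.70, past the $4,400 cap; patient pays only $4,400 − $207 = $4,193.
#3 ($5,740): 30% coinsurance on $5,740 = $1,722. That would push OOP to $6,122, over the $4,400 cap, so patient pays $4,400 − $4,400 = $0.
Total paid by the patient: $207 + $4,193 + $0 = $4,400.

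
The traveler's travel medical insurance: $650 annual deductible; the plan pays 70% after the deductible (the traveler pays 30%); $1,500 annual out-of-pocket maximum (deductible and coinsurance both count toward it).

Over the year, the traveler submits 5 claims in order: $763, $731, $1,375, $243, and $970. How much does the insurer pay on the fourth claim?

$170.10

#1 ($763): $650 finishes the deductible; $113 goes to coinsurance; 30% of $113 = $33.90. Traveler owes $683.90 (running OOP $683.90). Plan pays $763 − $683.90 = $79.10.
#2 ($731): 30% coinsurance on $731 = $219.30. Traveler owes $219.30 (running OOP $903.20). Plan pays $731 − $219.30 = $511.70.
#3 ($1,375): deductible already satisfied, so traveler's share is 30% × $1,375 = $412.50. Cost to traveler: $412.50. OOP to date $1,315.70. Plan pays $1,375 − $412.50 = $962.50.
#4 ($243): 30% coinsurance on $243 = $72.90. Cost to traveler: $72.90. OOP to date $1,388.60. Insurer: $243 − $72.90 = $170.10.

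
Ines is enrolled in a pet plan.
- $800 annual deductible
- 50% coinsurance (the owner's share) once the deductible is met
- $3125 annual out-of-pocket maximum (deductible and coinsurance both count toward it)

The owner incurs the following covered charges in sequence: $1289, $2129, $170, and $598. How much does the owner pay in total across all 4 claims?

$2493

Claim 1 ($1289): $800 finishes the deductible; $489 goes to coinsurance; coinsurance $489 × 50% = $244.50. Owner pays $1044.50; OOP now $1044.50.
Claim 2 ($2129): 50% coinsurance on $2129 = $1064.50. Cost to owner: $1064.50. OOP to date $2109.
Claim 3 ($170): deductible already satisfied, so owner's share is 50% × $170 = $85. Owner pays $85; OOP now $2194.
Claim 4 ($598): deductible already satisfied, so owner's share is 50% × $598 = $299. Cost to owner: $299. OOP to date $2493.
Total paid by the owner: $1044.50 + $1064.50 + $85 + $299 = $2493.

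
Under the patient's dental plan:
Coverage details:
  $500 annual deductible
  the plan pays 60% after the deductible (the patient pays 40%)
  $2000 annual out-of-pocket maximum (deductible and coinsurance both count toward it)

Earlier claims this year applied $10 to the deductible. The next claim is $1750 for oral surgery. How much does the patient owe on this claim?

$994

$10 of the $500 deductible is already met, leaving $490.
The remaining $1260 (= $1750 − $490) moves to coinsurance.
Coinsurance: $1260 × 40% = $504.
That puts the patient's cost at $490 + $504 = $994 before any cap.
Total out-of-pocket so far would be $10 + $994 = $1004, below the $2000 cap — no reduction.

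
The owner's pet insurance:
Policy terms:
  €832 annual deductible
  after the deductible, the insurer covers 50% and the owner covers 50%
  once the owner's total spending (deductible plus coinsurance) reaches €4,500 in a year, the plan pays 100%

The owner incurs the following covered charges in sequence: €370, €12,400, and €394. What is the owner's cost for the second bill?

€4,130

Bill 1, €370: all of it applies to the deductible. Cost to owner: €370. OOP to date €370.
Bill 2, €12,400: €462 finishes the deductible; €11,938 goes to coinsurance; coinsurance €11,938 × 50% = €5,969. Together that's €462 + €5,969 = €6,431. OOP would hit €6,801 > €4,500, so the cap limits the owner to €4,500 − €370 = €4,130.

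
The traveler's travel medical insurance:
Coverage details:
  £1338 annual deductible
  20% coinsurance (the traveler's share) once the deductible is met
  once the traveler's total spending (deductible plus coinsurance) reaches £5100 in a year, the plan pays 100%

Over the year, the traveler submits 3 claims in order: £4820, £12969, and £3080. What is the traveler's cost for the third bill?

£471.80

Bill 1, £4820: deductible takes £1338, £3482 remains; 20% of £3482 = £696.40. Traveler pays £2034.40; OOP now £2034.40.
Bill 2, £12969: deductible met; 20% of £12969 = £2593.80. Cost to traveler: £2593.80. OOP to date £4628.20.
Bill 3, £3080: deductible already satisfied, so traveler's share is 20% × £3080 = £616. Adding that to £4628.20 gives £5244.20, past the £5100 cap; traveler pays only £5100 − £4628.20 = £471.80.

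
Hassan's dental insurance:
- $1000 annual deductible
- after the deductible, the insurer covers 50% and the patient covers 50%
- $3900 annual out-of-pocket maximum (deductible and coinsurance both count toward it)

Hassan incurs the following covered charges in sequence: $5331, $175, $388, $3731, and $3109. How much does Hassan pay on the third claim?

Bill 1, $5331: $1000 to deductible, leaving $4331; 50% of $4331 = $2165.50. Patient pays $3165.50; OOP now $3165.50.
Bill 2, $175: deductible met; 50% of $175 = $87.50. Patient pays $87.50; OOP now $3253.
Bill 3, $388: deductible already satisfied, so patient's share is 50% × $388 = $194. Patient pays $194; OOP now $3447.

$194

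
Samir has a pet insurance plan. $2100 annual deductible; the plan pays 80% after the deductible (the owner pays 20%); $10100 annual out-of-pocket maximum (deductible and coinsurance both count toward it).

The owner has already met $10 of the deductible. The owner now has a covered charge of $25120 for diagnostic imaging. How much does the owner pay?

$6696

Deductible still to meet: $2100 − $10 = $2090.
That leaves $25120 − $2090 = $23030 for coinsurance.
20% of $23030 = $4606 falls to the owner.
That puts the owner's cost at $2090 + $4606 = $6696 before any cap.
Year-to-date out-of-pocket becomes $10 + $6696 = $6706, still under the $10100 maximum, so no cap applies.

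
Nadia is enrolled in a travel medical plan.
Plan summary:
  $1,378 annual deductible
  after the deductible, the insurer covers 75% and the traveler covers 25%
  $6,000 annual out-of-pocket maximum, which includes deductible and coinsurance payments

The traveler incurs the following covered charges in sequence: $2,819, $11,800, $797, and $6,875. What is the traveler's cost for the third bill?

Claim 1 ($2,819): $1,378 finishes the deductible; $1,441 goes to coinsurance; 25% of $1,441 = $360.25. Traveler pays $1,738.25; OOP now $1,738.25.
Claim 2 ($11,800): 25% coinsurance on $11,800 = $2,950. Cost to traveler: $2,950. OOP to date $4,688.25.
Claim 3 ($797): 25% coinsurance on $797 = $199.25. Traveler pays $199.25; OOP now $4,887.50.

$199.25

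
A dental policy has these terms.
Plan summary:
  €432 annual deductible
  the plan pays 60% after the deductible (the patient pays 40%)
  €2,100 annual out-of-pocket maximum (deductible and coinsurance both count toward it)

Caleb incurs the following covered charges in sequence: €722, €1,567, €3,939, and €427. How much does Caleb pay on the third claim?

Claim 1 (€722): deductible takes €432, €290 remains; 40% of €290 = €116. Cost to patient: €548. OOP to date €548.
Claim 2 (€1,567): 40% coinsurance on €1,567 = €626.80. Patient owes €626.80 (running OOP €1,174.80).
Claim 3 (€3,939): deductible already satisfied, so patient's share is 40% × €3,939 = €1,575.60. OOP would hit €2,750.40 > €2,100, so the cap limits the patient to €2,100 − €1,174.80 = €925.20.

€925.20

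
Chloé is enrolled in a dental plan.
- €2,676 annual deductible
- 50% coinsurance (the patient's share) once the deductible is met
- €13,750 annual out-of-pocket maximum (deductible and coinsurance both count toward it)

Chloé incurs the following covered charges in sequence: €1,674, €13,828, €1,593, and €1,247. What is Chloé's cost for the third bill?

Claim 1 (€1,674): all of it applies to the deductible. Cost to patient: €1,674. OOP to date €1,674.
Claim 2 (€13,828): €1,002 finishes the deductible; €12,826 goes to coinsurance; patient's 50% is €6,413. Patient owes €7,415 (running OOP €9,089).
Claim 3 (€1,593): deductible met; 50% of €1,593 = €796.50. Patient owes €796.50 (running OOP €9,885.50).

€796.50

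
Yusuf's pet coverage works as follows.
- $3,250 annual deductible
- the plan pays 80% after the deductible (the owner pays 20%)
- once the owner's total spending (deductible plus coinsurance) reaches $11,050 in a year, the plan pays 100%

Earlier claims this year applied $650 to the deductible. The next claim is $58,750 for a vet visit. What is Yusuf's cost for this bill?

$10,400

Deductible still to meet: $3,250 − $650 = $2,600.
That leaves $58,750 − $2,600 = $56,150 for coinsurance.
20% of $56,150 = $11,230 falls to the owner.
That puts the owner's cost at $2,600 + $11,230 = $13,830 before any cap.
That would bring total out-of-pocket to $14,480, past the $11,050 cap. The owner is capped at $11,050 − $650 = $10,400 on this claim.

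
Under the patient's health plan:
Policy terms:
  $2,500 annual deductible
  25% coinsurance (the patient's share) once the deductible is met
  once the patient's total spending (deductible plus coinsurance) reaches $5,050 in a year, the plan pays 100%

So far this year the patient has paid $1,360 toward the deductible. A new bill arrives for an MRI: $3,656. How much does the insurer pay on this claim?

$1,887

$1,360 of the $2,500 deductible is already met, leaving $1,140.
That leaves $3,656 − $1,140 = $2,516 for coinsurance.
Patient's 25% share of $2,516 is $629.
That puts the patient's cost at $1,140 + $629 = $1,769 before any cap.
Total out-of-pocket so far would be $1,360 + $1,769 = $3,129, below the $5,050 cap — no reduction.
The insurer covers the remainder: $3,656 − $1,769 = $1,887.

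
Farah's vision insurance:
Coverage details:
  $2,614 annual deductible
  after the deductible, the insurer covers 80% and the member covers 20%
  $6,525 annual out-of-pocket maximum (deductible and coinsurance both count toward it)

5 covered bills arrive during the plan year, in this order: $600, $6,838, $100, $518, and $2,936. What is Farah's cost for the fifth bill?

Bill 1, $600: all of it applies to the deductible. Member owes $600 (running OOP $600).
Bill 2, $6,838: $2,014 finishes the deductible; $4,824 goes to coinsurance; member's 20% is $964.80. Member pays $2,978.80; OOP now $3,578.80.
Bill 3, $100: 20% coinsurance on $100 = $20. Member pays $20; OOP now $3,598.80.
Bill 4, $518: deductible already satisfied, so member's share is 20% × $518 = $103.60. Cost to member: $103.60. OOP to date $3,702.40.
Bill 5, $2,936: deductible already satisfied, so member's share is 20% × $2,936 = $587.20. Member pays $587.20; OOP now $4,289.60.

$587.20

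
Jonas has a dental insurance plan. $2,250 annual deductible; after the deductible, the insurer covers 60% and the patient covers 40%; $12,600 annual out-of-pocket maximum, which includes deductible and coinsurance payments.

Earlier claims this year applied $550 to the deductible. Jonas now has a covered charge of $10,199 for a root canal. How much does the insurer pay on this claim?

$5,099.40

$550 of the $2,250 deductible is already met, leaving $1,700.
The remaining $8,499 (= $10,199 − $1,700) moves to coinsurance.
Coinsurance: $8,499 × 40% = $3,399.60.
That puts the patient's cost at $1,700 + $3,399.60 = $5,099.60 before any cap.
Year-to-date out-of-pocket becomes $550 + $5,099.60 = $5,649.60, still under the $12,600 maximum, so no cap applies.
Insurer pays the balance: $10,199 − $5,099.60 = $5,099.40.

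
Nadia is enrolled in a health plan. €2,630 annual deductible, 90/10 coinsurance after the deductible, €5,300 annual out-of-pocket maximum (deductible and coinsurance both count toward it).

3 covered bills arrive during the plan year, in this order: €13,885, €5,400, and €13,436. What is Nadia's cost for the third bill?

#1 (€13,885): €2,630 finishes the deductible; €11,255 goes to coinsurance; patient's 10% is €1,125.50. Patient owes €3,755.50 (running OOP €3,755.50).
#2 (€5,400): deductible met; 10% of €5,400 = €540. Cost to patient: €540. OOP to date €4,295.50.
#3 (€13,436): deductible met; 10% of €13,436 = €1,343.60. OOP would hit €5,639.10 > €5,300, so the cap limits the patient to €5,300 − €4,295.50 = €1,004.50.

€1,004.50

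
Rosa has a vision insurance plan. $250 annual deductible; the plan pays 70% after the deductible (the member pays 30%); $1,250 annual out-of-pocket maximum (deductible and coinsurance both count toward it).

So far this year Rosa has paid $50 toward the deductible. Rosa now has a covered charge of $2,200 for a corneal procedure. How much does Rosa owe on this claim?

$800

Deductible still to meet: $250 − $50 = $200.
The remaining $2,000 (= $2,200 − $200) moves to coinsurance.
30% of $2,000 = $600 falls to the member.
So the member owes $200 + $600 = $800 before any cap.
Cumulative spending $50 + $800 = $850 stays under the $1,250 maximum.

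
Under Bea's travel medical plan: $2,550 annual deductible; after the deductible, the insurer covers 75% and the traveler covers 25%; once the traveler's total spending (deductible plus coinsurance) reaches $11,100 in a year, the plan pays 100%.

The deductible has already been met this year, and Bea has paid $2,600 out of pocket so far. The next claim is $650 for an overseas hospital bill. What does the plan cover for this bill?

The deductible is already satisfied, so the full bill goes to coinsurance.
Coinsurance: $650 × 25% = $162.50.
Total out-of-pocket so far would be $2,600 + $162.50 = $2,762.50, below the $11,100 cap — no reduction.
The insurer covers the remainder: $650 − $162.50 = $487.50.

$487.50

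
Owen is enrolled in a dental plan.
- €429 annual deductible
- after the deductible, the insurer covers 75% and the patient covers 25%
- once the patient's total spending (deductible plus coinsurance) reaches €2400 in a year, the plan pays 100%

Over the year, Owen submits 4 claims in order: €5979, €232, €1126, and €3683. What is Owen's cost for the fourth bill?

Bill 1, €5979: €429 to deductible, leaving €5550; patient's 25% is €1387.50. Patient pays €1816.50; OOP now €1816.50.
Bill 2, €232: deductible already satisfied, so patient's share is 25% × €232 = €58. Patient owes €58 (running OOP €1874.50).
Bill 3, €1126: deductible already satisfied, so patient's share is 25% × €1126 = €281.50. Patient pays €281.50; OOP now €2156.
Bill 4, €3683: deductible met; 25% of €3683 = €920.75. OOP would hit €3076.75 > €2400, so the cap limits the patient to €2400 − €2156 = €244.

€244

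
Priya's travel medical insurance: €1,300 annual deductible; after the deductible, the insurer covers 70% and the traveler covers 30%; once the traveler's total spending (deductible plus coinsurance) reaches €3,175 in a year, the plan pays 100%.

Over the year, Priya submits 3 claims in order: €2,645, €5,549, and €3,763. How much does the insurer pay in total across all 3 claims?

€8,782

#1 (€2,645): €1,300 to deductible, leaving €1,345; 30% of €1,345 = €403.50. Cost to traveler: €1,703.50. OOP to date €1,703.50. Insurer: €2,645 − €1,703.50 = €941.50.
#2 (€5,549): deductible met; 30% of €5,549 = €1,664.70. Adding that to €1,703.50 gives €3,368.20, past the €3,175 cap; traveler pays only €3,175 − €1,703.50 = €1,471.50. Insurer: €5,549 − €1,471.50 = €4,077.50.
#3 (€3,763): deductible already satisfied, so traveler's share is 30% × €3,763 = €1,128.90. Adding that to €3,175 gives €4,303.90, past the €3,175 cap; traveler pays only €3,175 − €3,175 = €0. Plan pays €3,763 − €0 = €3,763.
Insurer total = bills − traveler's total = €11,957 − €3,175 = €8,782.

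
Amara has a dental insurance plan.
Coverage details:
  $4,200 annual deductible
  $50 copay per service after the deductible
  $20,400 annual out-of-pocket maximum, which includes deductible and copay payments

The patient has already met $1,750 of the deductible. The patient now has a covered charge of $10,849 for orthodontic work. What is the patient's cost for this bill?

$2,500

$1,750 of the $4,200 deductible is already met, leaving $2,450.
That leaves $10,849 − $2,450 = $8,399 for the copay.
Copay on this service: $50.
Patient responsibility before any cap: $2,450 + $50 = $2,500.
Cumulative spending $1,750 + $2,500 = $4,250 stays under the $20,400 maximum.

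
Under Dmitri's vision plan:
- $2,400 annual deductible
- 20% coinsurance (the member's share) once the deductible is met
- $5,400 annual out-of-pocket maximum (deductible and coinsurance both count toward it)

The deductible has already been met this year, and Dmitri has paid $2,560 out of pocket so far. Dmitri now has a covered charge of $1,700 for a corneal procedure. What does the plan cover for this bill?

$1,360

With the deductible met, the entire $1,700 is subject to coinsurance.
Member's 20% share of $1,700 is $340.
Total out-of-pocket so far would be $2,560 + $340 = $2,900, below the $5,400 cap — no reduction.
Insurer pays the balance: $1,700 − $340 = $1,360.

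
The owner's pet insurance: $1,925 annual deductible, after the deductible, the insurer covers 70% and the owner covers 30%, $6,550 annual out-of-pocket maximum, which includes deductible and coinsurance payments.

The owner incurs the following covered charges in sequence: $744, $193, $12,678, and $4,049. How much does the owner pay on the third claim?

Bill 1, $744: fully absorbed by the deductible. Owner owes $744 (running OOP $744).
Bill 2, $193: entire amount goes to the deductible. Owner owes $193 (running OOP $937).
Bill 3, $12,678: $988 finishes the deductible; $11,690 goes to coinsurance; 30% of $11,690 = $3,507. Owner owes $4,495 (running OOP $5,432).

$4,495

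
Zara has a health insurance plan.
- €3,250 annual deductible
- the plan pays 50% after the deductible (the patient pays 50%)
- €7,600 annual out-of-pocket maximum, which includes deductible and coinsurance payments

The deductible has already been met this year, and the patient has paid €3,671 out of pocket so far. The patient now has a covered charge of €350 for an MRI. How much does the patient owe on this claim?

€175

With the deductible met, the entire €350 is subject to coinsurance.
Patient's 50% share of €350 is €175.
Cumulative spending €3,671 + €175 = €3,846 stays under the €7,600 maximum.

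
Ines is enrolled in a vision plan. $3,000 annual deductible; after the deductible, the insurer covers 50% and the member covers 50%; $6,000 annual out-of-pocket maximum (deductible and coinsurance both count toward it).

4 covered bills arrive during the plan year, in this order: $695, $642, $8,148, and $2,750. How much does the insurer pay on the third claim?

Claim 1 — $695: all of it applies to the deductible. Member pays $695; OOP now $695. Plan pays $695 − $695 = $0.
Claim 2 — $642: fully absorbed by the deductible. Cost to member: $642. OOP to date $1,337. Insurer: $642 − $642 = $0.
Claim 3 — $8,148: $1,663 to deductible, leaving $6,485; 50% of $6,485 = $3,242.50. Together that's $1,663 + $3,242.50 = $4,905.50. OOP would hit $6,242.50 > $6,000, so the cap limits the member to $6,000 − $1,337 = $4,663. Plan pays $8,148 − $4,663 = $3,485.

$3,485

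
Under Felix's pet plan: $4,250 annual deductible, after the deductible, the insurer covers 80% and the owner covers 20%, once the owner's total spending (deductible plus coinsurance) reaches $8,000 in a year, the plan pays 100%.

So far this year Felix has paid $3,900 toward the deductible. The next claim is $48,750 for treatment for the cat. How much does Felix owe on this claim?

$4,100

Deductible still to meet: $4,250 − $3,900 = $350.
After the $350 deductible portion, $48,750 − $350 = $48,400 is subject to coinsurance.
Owner's 20% share of $48,400 is $9,680.
So the owner owes $350 + $9,680 = $10,030 before any cap.
Year-to-date out-of-pocket would reach $3,900 + $10,030 = $13,930, above the $8,000 maximum, so the owner pays only $8,000 − $3,900 = $4,100.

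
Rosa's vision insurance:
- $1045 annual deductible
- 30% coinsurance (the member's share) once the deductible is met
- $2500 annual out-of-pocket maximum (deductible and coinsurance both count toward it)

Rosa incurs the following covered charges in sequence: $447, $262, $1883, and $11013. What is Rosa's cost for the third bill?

$800.10

Claim 1 ($447): all of it applies to the deductible. Member owes $447 (running OOP $447).
Claim 2 ($262): entire amount goes to the deductible. Member owes $262 (running OOP $709).
Claim 3 ($1883): $336 to deductible, leaving $1547; 30% of $1547 = $464.10. Member owes $800.10 (running OOP $1509.10).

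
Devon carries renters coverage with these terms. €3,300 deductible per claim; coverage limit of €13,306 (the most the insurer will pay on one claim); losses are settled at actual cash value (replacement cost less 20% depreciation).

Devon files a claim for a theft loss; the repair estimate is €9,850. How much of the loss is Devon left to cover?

At 20% depreciation, ACV = €9,850 − €1,970 = €7,880.
Less the €3,300 deductible: €7,880 − €3,300 = €4,580.
€4,580 ≤ €13,306, so the limit doesn't bind; insurer pays €4,580.
Out of pocket: €9,850 − €4,580 = €5,270.

€5,270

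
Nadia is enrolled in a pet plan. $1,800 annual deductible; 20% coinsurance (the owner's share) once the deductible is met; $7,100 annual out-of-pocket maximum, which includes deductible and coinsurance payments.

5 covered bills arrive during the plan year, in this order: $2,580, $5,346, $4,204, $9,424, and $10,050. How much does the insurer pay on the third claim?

Claim 1 — $2,580: $1,800 to deductible, leaving $780; owner's 20% is $156. Owner owes $1,956 (running OOP $1,956). Insurer: $2,580 − $1,956 = $624.
Claim 2 — $5,346: deductible already satisfied, so owner's share is 20% × $5,346 = $1,069.20. Cost to owner: $1,069.20. OOP to date $3,025.20. Plan pays $5,346 − $1,069.20 = $4,276.80.
Claim 3 — $4,204: deductible met; 20% of $4,204 = $840.80. Owner pays $840.80; OOP now $3,866. Plan pays $4,204 − $840.80 = $3,363.20.

$3,363.20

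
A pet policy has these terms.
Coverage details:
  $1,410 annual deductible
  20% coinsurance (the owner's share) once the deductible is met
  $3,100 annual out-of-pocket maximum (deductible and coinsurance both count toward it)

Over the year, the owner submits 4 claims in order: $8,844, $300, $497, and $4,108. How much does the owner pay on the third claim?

$99.40

Bill 1, $8,844: deductible takes $1,410, $7,434 remains; 20% of $7,434 = $1,486.80. Cost to owner: $2,896.80. OOP to date $2,896.80.
Bill 2, $300: deductible already satisfied, so owner's share is 20% × $300 = $60. Owner pays $60; OOP now $2,956.80.
Bill 3, $497: deductible already satisfied, so owner's share is 20% × $497 = $99.40. Owner pays $99.40; OOP now $3,056.20.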